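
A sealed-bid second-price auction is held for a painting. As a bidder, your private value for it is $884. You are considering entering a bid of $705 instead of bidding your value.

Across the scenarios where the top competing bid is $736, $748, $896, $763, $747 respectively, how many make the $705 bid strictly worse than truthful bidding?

4

The deviation hurts exactly when the highest competing bid lies strictly between $705 and $884 — underbidding then forfeits a profitable win.
$736: inside the interval → strictly worse (loss $148).
$748: inside the interval → strictly worse (loss $136).
$896: above both → same outcome either way.
$763: inside the interval → strictly worse (loss $121).
$747: inside the interval → strictly worse (loss $137).
Count: 4.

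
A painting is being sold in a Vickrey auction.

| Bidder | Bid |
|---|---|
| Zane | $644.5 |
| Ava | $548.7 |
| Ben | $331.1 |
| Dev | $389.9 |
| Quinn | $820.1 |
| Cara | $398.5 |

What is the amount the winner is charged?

Highest bid: Quinn at $820.1, so Quinn wins.
Second-highest bid: Zane at $644.5 — that is the price the winner pays.

$644.5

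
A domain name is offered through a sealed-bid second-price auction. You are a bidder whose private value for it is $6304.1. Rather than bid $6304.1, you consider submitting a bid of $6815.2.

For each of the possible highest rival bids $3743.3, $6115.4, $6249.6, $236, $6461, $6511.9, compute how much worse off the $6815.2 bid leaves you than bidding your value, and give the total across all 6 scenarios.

$364.7

The deviation costs you only when the competing bid falls strictly between $6304.1 and $6815.2; elsewhere both bids give the same outcome.
$3743.3: outcomes coincide → loss $0.
$6115.4: outcomes coincide → loss $0.
$6249.6: outcomes coincide → loss $0.
$236: outcomes coincide → loss $0.
$6461: truthful payoff $0, deviation payoff −$156.9 → loss $156.9.
$6511.9: truthful payoff $0, deviation payoff −$207.8 → loss $207.8.
Total loss = $156.9 + $207.8 = $364.7.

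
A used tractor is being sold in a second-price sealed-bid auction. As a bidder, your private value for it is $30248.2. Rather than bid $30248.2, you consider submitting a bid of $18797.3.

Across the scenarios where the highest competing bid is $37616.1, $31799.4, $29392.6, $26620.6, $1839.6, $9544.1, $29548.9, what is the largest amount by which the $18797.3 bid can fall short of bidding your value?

$3627.6

$37616.1: same outcome either way → loss $0.
$31799.4: same outcome either way → loss $0.
$29392.6: truthful gives $855.6, deviation gives $0 → loss $855.6.
$26620.6: truthful gives $3627.6, deviation gives $0 → loss $3627.6.
$1839.6: same outcome either way → loss $0.
$9544.1: same outcome either way → loss $0.
$29548.9: truthful gives $699.3, deviation gives $0 → loss $699.3.
Maximum loss: $3627.6.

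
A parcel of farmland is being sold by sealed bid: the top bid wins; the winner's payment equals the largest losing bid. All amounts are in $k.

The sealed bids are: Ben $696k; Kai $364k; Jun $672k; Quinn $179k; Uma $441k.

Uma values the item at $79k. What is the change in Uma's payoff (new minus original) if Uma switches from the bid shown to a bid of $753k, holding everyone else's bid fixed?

−$617k

The highest bid among the other bidders is $696k; Uma's bid doesn't change that.
Original bid $441k: Uma is not highest (top rival bid is $696k); payoff $0k.
Alternative bid $753k: Uma is highest, pays the top rival bid $696k; payoff $79k − $696k = −$617k.
Change in payoff = −$617k − ($0k) = −$617k.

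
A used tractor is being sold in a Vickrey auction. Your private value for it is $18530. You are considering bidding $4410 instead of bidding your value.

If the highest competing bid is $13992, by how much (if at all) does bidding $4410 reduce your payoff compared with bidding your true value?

Bidding your value $18530: you win (since $18530 > $13992) and pay $13992. Payoff $4538.
Bidding $4410: you lose. Payoff $0.
The competing bid $13992 lies between your shaded bid and your value, so underbidding forfeits an item you could have won at a profitable price.
Loss from deviating = $4538 − ($0) = $4538.
Truthful bidding weakly dominates here: raising your bid can only win items priced above your value, and lowering it can only forfeit items priced below.

$4538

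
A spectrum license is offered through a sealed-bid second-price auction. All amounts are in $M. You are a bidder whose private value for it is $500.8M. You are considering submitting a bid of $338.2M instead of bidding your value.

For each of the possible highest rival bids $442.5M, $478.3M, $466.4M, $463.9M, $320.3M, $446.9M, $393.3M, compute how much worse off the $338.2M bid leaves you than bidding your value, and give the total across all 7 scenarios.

$313.5M

The deviation costs you only when the competing bid falls strictly between $338.2M and $500.8M; elsewhere both bids give the same outcome.
$442.5M: truthful payoff $58.3M, deviation payoff $0M → loss $58.3M.
$478.3M: truthful payoff $22.5M, deviation payoff $0M → loss $22.5M.
$466.4M: truthful payoff $34.4M, deviation payoff $0M → loss $34.4M.
$463.9M: truthful payoff $36.9M, deviation payoff $0M → loss $36.9M.
$320.3M: outcomes coincide → loss $0M.
$446.9M: truthful payoff $53.9M, deviation payoff $0M → loss $53.9M.
$393.3M: truthful payoff $107.5M, deviation payoff $0M → loss $107.5M.
Total loss = $58.3M + $22.5M + $34.4M + $36.9M + $53.9M + $107.5M = $313.5M.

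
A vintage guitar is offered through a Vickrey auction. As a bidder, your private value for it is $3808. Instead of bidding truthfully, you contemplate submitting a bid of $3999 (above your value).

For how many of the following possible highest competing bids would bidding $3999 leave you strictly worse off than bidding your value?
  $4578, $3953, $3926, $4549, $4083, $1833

2

The deviation hurts exactly when the highest competing bid lies strictly between $3808 and $3999 — overbidding then wins at a price above your value.
$4578: above both → same outcome either way.
$3953: inside the interval → strictly worse (loss $145).
$3926: inside the interval → strictly worse (loss $118).
$4549: above both → same outcome either way.
$4083: above both → same outcome either way.
$1833: below both → same outcome either way.
Count: 2.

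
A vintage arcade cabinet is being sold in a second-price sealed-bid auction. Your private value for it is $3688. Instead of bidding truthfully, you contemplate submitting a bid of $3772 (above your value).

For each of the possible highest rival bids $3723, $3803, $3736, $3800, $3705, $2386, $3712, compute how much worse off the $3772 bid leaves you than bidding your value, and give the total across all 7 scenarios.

$124

The deviation costs you only when the competing bid falls strictly between $3688 and $3772; elsewhere both bids give the same outcome.
$3723: truthful payoff $0, deviation payoff −$35 → loss $35.
$3803: outcomes coincide → loss $0.
$3736: truthful payoff $0, deviation payoff −$48 → loss $48.
$3800: outcomes coincide → loss $0.
$3705: truthful payoff $0, deviation payoff −$17 → loss $17.
$2386: outcomes coincide → loss $0.
$3712: truthful payoff $0, deviation payoff −$24 → loss $24.
Total loss = $35 + $48 + $17 + $24 = $124.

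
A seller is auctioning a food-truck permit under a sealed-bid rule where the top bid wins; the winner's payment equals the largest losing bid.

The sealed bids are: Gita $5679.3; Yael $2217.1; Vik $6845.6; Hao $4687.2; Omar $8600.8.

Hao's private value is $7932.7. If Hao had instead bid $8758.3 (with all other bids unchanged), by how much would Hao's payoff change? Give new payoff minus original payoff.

−$668.1

The highest bid among the other bidders is $8600.8; Hao's bid doesn't change that.
Original bid $4687.2: Hao is not highest (top rival bid is $8600.8); payoff $0.
Alternative bid $8758.3: Hao is highest, pays the top rival bid $8600.8; payoff $7932.7 − $8600.8 = −$668.1.
Change in payoff = −$668.1 − ($0) = −$668.1.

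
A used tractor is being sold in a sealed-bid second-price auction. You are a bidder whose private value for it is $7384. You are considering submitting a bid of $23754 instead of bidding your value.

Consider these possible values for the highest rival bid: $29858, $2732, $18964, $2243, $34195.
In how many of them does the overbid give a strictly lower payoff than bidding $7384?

The deviation hurts exactly when the highest competing bid lies strictly between $7384 and $23754 — overbidding then wins at a price above your value.
$29858: above both → same outcome either way.
$2732: below both → same outcome either way.
$18964: inside the interval → strictly worse (loss $11580).
$2243: below both → same outcome either way.
$34195: above both → same outcome either way.
Count: 1.

1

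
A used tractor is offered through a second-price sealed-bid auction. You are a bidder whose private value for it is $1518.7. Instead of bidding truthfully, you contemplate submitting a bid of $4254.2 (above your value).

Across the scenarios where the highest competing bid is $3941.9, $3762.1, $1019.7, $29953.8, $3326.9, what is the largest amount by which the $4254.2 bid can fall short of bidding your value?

$3941.9: truthful gives $0, deviation gives −$2423.2 → loss $2423.2.
$3762.1: truthful gives $0, deviation gives −$2243.4 → loss $2243.4.
$1019.7: same outcome either way → loss $0.
$29953.8: same outcome either way → loss $0.
$3326.9: truthful gives $0, deviation gives −$1808.2 → loss $1808.2.
Maximum loss: $2423.2.

$2423.2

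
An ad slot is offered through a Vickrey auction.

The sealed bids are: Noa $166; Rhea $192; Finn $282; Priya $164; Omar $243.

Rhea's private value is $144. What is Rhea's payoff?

Highest bid: Finn at $282, so Finn wins.
Second-highest bid: Omar at $243 — that is the price the winner pays.
Rhea did not win, so Rhea pays nothing and receives nothing: payoff $0.

$0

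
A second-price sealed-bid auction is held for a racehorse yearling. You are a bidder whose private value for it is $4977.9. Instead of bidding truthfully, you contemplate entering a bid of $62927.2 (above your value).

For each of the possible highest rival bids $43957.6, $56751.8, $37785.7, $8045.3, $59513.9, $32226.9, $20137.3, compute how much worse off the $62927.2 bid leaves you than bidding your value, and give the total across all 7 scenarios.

$223573.2

The deviation costs you only when the competing bid falls strictly between $4977.9 and $62927.2; elsewhere both bids give the same outcome.
$43957.6: truthful payoff $0, deviation payoff −$38979.7 → loss $38979.7.
$56751.8: truthful payoff $0, deviation payoff −$51773.9 → loss $51773.9.
$37785.7: truthful payoff $0, deviation payoff −$32807.8 → loss $32807.8.
$8045.3: truthful payoff $0, deviation payoff −$3067.4 → loss $3067.4.
$59513.9: truthful payoff $0, deviation payoff −$54536 → loss $54536.
$32226.9: truthful payoff $0, deviation payoff −$27249 → loss $27249.
$20137.3: truthful payoff $0, deviation payoff −$15159.4 → loss $15159.4.
Total loss = $38979.7 + $51773.9 + $32807.8 + $3067.4 + $54536 + $27249 + $15159.4 = $223573.2.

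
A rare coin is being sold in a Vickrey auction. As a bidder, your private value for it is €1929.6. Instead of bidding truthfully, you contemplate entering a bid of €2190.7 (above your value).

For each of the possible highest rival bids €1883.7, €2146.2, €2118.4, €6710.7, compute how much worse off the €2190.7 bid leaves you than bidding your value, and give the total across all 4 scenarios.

The deviation costs you only when the competing bid falls strictly between €1929.6 and €2190.7; elsewhere both bids give the same outcome.
€1883.7: outcomes coincide → loss €0.
€2146.2: truthful payoff €0, deviation payoff −€216.6 → loss €216.6.
€2118.4: truthful payoff €0, deviation payoff −€188.8 → loss €188.8.
€6710.7: outcomes coincide → loss €0.
Total loss = €216.6 + €188.8 = €405.4.

€405.4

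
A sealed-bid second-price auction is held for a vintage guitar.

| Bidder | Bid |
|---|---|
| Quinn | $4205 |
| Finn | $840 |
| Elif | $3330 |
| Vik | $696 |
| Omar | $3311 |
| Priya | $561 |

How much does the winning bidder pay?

Highest bid: Quinn at $4205, so Quinn wins.
Second-highest bid: Elif at $3330 — that is the price the winner pays.

$3330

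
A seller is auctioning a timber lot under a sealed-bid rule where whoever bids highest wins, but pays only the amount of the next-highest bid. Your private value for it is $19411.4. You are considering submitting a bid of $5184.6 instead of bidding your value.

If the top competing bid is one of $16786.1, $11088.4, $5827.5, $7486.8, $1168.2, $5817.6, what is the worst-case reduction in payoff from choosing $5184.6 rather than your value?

$13593.8

$16786.1: truthful gives $2625.3, deviation gives $0 → loss $2625.3.
$11088.4: truthful gives $8323, deviation gives $0 → loss $8323.
$5827.5: truthful gives $13583.9, deviation gives $0 → loss $13583.9.
$7486.8: truthful gives $11924.6, deviation gives $0 → loss $11924.6.
$1168.2: same outcome either way → loss $0.
$5817.6: truthful gives $13593.8, deviation gives $0 → loss $13593.8.
Maximum loss: $13593.8.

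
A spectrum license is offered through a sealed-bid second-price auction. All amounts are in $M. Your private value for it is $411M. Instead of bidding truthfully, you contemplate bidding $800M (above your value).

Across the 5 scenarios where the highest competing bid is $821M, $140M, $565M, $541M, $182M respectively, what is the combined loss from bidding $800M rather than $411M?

The deviation costs you only when the competing bid falls strictly between $411M and $800M; elsewhere both bids give the same outcome.
$821M: outcomes coincide → loss $0M.
$140M: outcomes coincide → loss $0M.
$565M: truthful payoff $0M, deviation payoff −$154M → loss $154M.
$541M: truthful payoff $0M, deviation payoff −$130M → loss $130M.
$182M: outcomes coincide → loss $0M.
Total loss = $154M + $130M = $284M.

$284M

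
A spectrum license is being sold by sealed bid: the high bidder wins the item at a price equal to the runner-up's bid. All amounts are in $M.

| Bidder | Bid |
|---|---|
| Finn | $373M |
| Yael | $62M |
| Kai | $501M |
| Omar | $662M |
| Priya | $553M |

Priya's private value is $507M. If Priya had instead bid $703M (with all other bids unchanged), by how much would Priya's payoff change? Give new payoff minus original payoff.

The highest bid among the other bidders is $662M; Priya's bid doesn't change that.
Original bid $553M: Priya is not highest (top rival bid is $662M); payoff $0M.
Alternative bid $703M: Priya is highest, pays the top rival bid $662M; payoff $507M − $662M = −$155M.
Change in payoff = −$155M − ($0M) = −$155M.

−$155M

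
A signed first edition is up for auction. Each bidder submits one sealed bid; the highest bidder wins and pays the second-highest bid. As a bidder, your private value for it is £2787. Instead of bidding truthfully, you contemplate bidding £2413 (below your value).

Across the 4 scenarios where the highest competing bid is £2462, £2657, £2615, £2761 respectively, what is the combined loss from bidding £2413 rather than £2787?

£653

The deviation costs you only when the competing bid falls strictly between £2413 and £2787; elsewhere both bids give the same outcome.
£2462: truthful payoff £325, deviation payoff £0 → loss £325.
£2657: truthful payoff £130, deviation payoff £0 → loss £130.
£2615: truthful payoff £172, deviation payoff £0 → loss £172.
£2761: truthful payoff £26, deviation payoff £0 → loss £26.
Total loss = £325 + £130 + £172 + £26 = £653.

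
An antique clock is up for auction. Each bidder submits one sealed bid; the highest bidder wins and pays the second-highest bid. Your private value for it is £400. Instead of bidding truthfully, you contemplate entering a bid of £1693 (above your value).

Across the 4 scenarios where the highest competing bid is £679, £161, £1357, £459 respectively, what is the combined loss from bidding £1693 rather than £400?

£1295

The deviation costs you only when the competing bid falls strictly between £400 and £1693; elsewhere both bids give the same outcome.
£679: truthful payoff £0, deviation payoff −£279 → loss £279.
£161: outcomes coincide → loss £0.
£1357: truthful payoff £0, deviation payoff −£957 → loss £957.
£459: truthful payoff £0, deviation payoff −£59 → loss £59.
Total loss = £279 + £957 + £59 = £1295.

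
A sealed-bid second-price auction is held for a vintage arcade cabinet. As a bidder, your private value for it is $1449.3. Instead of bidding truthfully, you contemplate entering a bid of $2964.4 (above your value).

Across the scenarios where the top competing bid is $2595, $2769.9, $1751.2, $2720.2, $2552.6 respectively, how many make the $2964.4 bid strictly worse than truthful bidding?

5

The deviation hurts exactly when the highest competing bid lies strictly between $1449.3 and $2964.4 — overbidding then wins at a price above your value.
$2595: inside the interval → strictly worse (loss $1145.7).
$2769.9: inside the interval → strictly worse (loss $1320.6).
$1751.2: inside the interval → strictly worse (loss $301.9).
$2720.2: inside the interval → strictly worse (loss $1270.9).
$2552.6: inside the interval → strictly worse (loss $1103.3).
Count: 5.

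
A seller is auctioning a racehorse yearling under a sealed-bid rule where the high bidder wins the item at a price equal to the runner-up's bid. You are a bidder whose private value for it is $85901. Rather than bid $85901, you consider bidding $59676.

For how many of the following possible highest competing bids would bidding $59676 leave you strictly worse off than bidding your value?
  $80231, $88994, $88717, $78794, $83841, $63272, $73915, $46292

The deviation hurts exactly when the highest competing bid lies strictly between $59676 and $85901 — underbidding then forfeits a profitable win.
$80231: inside the interval → strictly worse (loss $5670).
$88994: above both → same outcome either way.
$88717: above both → same outcome either way.
$78794: inside the interval → strictly worse (loss $7107).
$83841: inside the interval → strictly worse (loss $2060).
$63272: inside the interval → strictly worse (loss $22629).
$73915: inside the interval → strictly worse (loss $11986).
$46292: below both → same outcome either way.
Count: 5.

5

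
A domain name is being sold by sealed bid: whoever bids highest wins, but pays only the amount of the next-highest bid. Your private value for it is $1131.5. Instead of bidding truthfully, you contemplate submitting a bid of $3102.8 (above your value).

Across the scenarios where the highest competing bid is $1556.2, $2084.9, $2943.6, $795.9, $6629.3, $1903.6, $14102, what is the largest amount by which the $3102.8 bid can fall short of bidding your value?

$1556.2: truthful gives $0, deviation gives −$424.7 → loss $424.7.
$2084.9: truthful gives $0, deviation gives −$953.4 → loss $953.4.
$2943.6: truthful gives $0, deviation gives −$1812.1 → loss $1812.1.
$795.9: same outcome either way → loss $0.
$6629.3: same outcome either way → loss $0.
$1903.6: truthful gives $0, deviation gives −$772.1 → loss $772.1.
$14102: same outcome either way → loss $0.
Maximum loss: $1812.1.

$1812.1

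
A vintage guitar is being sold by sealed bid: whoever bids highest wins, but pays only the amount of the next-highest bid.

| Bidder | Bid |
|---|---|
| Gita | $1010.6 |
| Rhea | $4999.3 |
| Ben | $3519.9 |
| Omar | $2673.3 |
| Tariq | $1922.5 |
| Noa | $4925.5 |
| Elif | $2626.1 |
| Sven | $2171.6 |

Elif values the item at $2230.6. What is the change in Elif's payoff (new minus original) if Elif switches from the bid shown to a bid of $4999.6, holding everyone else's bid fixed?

−$2768.7

The highest bid among the other bidders is $4999.3; Elif's bid doesn't change that.
Original bid $2626.1: Elif is not highest (top rival bid is $4999.3); payoff $0.
Alternative bid $4999.6: Elif is highest, pays the top rival bid $4999.3; payoff $2230.6 − $4999.3 = −$2768.7.
Change in payoff = −$2768.7 − ($0) = −$2768.7.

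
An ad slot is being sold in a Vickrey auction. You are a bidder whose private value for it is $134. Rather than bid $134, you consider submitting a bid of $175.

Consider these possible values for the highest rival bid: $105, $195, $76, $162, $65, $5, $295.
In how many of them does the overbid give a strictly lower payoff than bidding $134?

The deviation hurts exactly when the highest competing bid lies strictly between $134 and $175 — overbidding then wins at a price above your value.
$105: below both → same outcome either way.
$195: above both → same outcome either way.
$76: below both → same outcome either way.
$162: inside the interval → strictly worse (loss $28).
$65: below both → same outcome either way.
$5: below both → same outcome either way.
$295: above both → same outcome either way.
Count: 1.

1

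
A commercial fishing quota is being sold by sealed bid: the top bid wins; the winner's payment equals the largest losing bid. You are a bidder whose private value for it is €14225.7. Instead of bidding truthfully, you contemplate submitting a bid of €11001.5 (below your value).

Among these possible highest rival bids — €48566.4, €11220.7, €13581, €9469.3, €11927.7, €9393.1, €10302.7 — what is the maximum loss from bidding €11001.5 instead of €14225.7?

€48566.4: same outcome either way → loss €0.
€11220.7: truthful gives €3005, deviation gives €0 → loss €3005.
€13581: truthful gives €644.7, deviation gives €0 → loss €644.7.
€9469.3: same outcome either way → loss €0.
€11927.7: truthful gives €2298, deviation gives €0 → loss €2298.
€9393.1: same outcome either way → loss €0.
€10302.7: same outcome either way → loss €0.
Maximum loss: €3005.

€3005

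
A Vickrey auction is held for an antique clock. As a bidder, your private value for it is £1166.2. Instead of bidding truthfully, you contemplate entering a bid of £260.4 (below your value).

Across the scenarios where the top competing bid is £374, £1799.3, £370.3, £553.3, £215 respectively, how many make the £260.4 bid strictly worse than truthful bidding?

3

The deviation hurts exactly when the highest competing bid lies strictly between £260.4 and £1166.2 — underbidding then forfeits a profitable win.
£374: inside the interval → strictly worse (loss £792.2).
£1799.3: above both → same outcome either way.
£370.3: inside the interval → strictly worse (loss £795.9).
£553.3: inside the interval → strictly worse (loss £612.9).
£215: below both → same outcome either way.
Count: 3.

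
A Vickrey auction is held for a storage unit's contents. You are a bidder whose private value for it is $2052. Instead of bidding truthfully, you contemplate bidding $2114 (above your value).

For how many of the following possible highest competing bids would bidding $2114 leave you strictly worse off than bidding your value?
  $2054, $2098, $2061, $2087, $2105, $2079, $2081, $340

7

The deviation hurts exactly when the highest competing bid lies strictly between $2052 and $2114 — overbidding then wins at a price above your value.
$2054: inside the interval → strictly worse (loss $2).
$2098: inside the interval → strictly worse (loss $46).
$2061: inside the interval → strictly worse (loss $9).
$2087: inside the interval → strictly worse (loss $35).
$2105: inside the interval → strictly worse (loss $53).
$2079: inside the interval → strictly worse (loss $27).
$2081: inside the interval → strictly worse (loss $29).
$340: below both → same outcome either way.
Count: 7.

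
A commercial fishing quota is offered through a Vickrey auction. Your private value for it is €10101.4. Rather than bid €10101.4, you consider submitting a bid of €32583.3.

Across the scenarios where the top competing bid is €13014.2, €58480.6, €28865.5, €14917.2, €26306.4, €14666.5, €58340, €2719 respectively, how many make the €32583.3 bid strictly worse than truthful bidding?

5

The deviation hurts exactly when the highest competing bid lies strictly between €10101.4 and €32583.3 — overbidding then wins at a price above your value.
€13014.2: inside the interval → strictly worse (loss €2912.8).
€58480.6: above both → same outcome either way.
€28865.5: inside the interval → strictly worse (loss €18764.1).
€14917.2: inside the interval → strictly worse (loss €4815.8).
€26306.4: inside the interval → strictly worse (loss €16205).
€14666.5: inside the interval → strictly worse (loss €4565.1).
€58340: above both → same outcome either way.
€2719: below both → same outcome either way.
Count: 5.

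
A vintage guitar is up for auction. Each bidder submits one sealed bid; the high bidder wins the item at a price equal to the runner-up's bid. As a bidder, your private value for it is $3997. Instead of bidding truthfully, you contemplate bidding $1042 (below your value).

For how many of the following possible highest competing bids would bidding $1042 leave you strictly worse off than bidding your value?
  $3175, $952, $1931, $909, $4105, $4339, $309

2

The deviation hurts exactly when the highest competing bid lies strictly between $1042 and $3997 — underbidding then forfeits a profitable win.
$3175: inside the interval → strictly worse (loss $822).
$952: below both → same outcome either way.
$1931: inside the interval → strictly worse (loss $2066).
$909: below both → same outcome either way.
$4105: above both → same outcome either way.
$4339: above both → same outcome either way.
$309: below both → same outcome either way.
Count: 2.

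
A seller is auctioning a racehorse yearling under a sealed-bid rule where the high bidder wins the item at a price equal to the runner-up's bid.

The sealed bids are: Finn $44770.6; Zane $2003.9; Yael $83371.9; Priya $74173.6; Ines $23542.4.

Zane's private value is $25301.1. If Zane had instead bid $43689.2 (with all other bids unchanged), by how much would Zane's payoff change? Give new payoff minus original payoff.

The highest bid among the other bidders is $83371.9; Zane's bid doesn't change that.
Original bid $2003.9: Zane is not highest (top rival bid is $83371.9); payoff $0.
Alternative bid $43689.2: Zane is not highest (top rival bid is $83371.9); payoff $0.
Change in payoff = $0 − ($0) = $0.

$0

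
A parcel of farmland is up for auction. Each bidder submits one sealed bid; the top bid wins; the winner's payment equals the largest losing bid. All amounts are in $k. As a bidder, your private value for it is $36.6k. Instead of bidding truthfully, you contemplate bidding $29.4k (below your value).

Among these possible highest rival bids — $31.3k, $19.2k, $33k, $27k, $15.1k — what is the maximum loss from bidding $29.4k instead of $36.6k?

$5.3k

$31.3k: truthful gives $5.3k, deviation gives $0k → loss $5.3k.
$19.2k: same outcome either way → loss $0k.
$33k: truthful gives $3.6k, deviation gives $0k → loss $3.6k.
$27k: same outcome either way → loss $0k.
$15.1k: same outcome either way → loss $0k.
Maximum loss: $5.3k.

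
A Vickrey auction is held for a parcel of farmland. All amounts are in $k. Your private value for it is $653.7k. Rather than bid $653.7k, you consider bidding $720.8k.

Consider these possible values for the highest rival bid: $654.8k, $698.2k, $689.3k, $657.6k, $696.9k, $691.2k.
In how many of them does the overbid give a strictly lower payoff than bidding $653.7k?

6

The deviation hurts exactly when the highest competing bid lies strictly between $653.7k and $720.8k — overbidding then wins at a price above your value.
$654.8k: inside the interval → strictly worse (loss $1.1k).
$698.2k: inside the interval → strictly worse (loss $44.5k).
$689.3k: inside the interval → strictly worse (loss $35.6k).
$657.6k: inside the interval → strictly worse (loss $3.9k).
$696.9k: inside the interval → strictly worse (loss $43.2k).
$691.2k: inside the interval → strictly worse (loss $37.5k).
Count: 6.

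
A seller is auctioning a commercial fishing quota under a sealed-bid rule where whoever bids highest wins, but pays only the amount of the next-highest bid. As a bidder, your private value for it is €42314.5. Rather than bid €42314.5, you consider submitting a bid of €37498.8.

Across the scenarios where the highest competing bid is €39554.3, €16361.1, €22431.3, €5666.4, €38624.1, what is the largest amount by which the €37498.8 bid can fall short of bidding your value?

€39554.3: truthful gives €2760.2, deviation gives €0 → loss €2760.2.
€16361.1: same outcome either way → loss €0.
€22431.3: same outcome either way → loss €0.
€5666.4: same outcome either way → loss €0.
€38624.1: truthful gives €3690.4, deviation gives €0 → loss €3690.4.
Maximum loss: €3690.4.

€3690.4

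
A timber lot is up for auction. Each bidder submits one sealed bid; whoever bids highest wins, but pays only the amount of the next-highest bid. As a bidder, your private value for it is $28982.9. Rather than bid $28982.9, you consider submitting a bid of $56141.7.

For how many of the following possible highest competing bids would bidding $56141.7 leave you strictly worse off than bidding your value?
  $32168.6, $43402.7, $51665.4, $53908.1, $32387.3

5

The deviation hurts exactly when the highest competing bid lies strictly between $28982.9 and $56141.7 — overbidding then wins at a price above your value.
$32168.6: inside the interval → strictly worse (loss $3185.7).
$43402.7: inside the interval → strictly worse (loss $14419.8).
$51665.4: inside the interval → strictly worse (loss $22682.5).
$53908.1: inside the interval → strictly worse (loss $24925.2).
$32387.3: inside the interval → strictly worse (loss $3404.4).
Count: 5.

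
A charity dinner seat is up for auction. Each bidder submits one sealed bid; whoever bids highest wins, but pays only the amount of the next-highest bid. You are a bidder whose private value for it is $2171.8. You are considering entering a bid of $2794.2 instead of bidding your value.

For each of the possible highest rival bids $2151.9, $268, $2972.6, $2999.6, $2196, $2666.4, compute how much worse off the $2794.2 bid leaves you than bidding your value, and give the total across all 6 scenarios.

$518.8

The deviation costs you only when the competing bid falls strictly between $2171.8 and $2794.2; elsewhere both bids give the same outcome.
$2151.9: outcomes coincide → loss $0.
$268: outcomes coincide → loss $0.
$2972.6: outcomes coincide → loss $0.
$2999.6: outcomes coincide → loss $0.
$2196: truthful payoff $0, deviation payoff −$24.2 → loss $24.2.
$2666.4: truthful payoff $0, deviation payoff −$494.6 → loss $494.6.
Total loss = $24.2 + $494.6 = $518.8.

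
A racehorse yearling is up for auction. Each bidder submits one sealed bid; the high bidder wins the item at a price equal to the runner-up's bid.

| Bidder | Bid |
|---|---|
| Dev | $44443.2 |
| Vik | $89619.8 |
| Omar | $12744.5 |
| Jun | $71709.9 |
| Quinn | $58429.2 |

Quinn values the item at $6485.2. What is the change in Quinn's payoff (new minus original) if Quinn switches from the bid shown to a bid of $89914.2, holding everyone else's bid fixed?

The highest bid among the other bidders is $89619.8; Quinn's bid doesn't change that.
Original bid $58429.2: Quinn is not highest (top rival bid is $89619.8); payoff $0.
Alternative bid $89914.2: Quinn is highest, pays the top rival bid $89619.8; payoff $6485.2 − $89619.8 = −$83134.6.
Change in payoff = −$83134.6 − ($0) = −$83134.6.

−$83134.6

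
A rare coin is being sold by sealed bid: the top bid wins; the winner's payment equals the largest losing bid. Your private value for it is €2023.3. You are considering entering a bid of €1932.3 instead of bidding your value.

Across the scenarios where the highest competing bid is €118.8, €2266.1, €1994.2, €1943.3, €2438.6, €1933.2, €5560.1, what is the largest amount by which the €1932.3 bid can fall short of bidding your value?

€90.1

€118.8: same outcome either way → loss €0.
€2266.1: same outcome either way → loss €0.
€1994.2: truthful gives €29.1, deviation gives €0 → loss €29.1.
€1943.3: truthful gives €80, deviation gives €0 → loss €80.
€2438.6: same outcome either way → loss €0.
€1933.2: truthful gives €90.1, deviation gives €0 → loss €90.1.
€5560.1: same outcome either way → loss €0.
Maximum loss: €90.1.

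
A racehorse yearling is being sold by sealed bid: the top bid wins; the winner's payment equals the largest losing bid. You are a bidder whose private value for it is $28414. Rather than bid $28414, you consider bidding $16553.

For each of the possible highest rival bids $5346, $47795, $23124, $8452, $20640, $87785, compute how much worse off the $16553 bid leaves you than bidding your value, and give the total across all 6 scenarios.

$13064

The deviation costs you only when the competing bid falls strictly between $16553 and $28414; elsewhere both bids give the same outcome.
$5346: outcomes coincide → loss $0.
$47795: outcomes coincide → loss $0.
$23124: truthful payoff $5290, deviation payoff $0 → loss $5290.
$8452: outcomes coincide → loss $0.
$20640: truthful payoff $7774, deviation payoff $0 → loss $7774.
$87785: outcomes coincide → loss $0.
Total loss = $5290 + $7774 = $13064.
Because the price is fixed by the runner-up's bid, deviating from your value can only change a good outcome into a bad one — never the reverse.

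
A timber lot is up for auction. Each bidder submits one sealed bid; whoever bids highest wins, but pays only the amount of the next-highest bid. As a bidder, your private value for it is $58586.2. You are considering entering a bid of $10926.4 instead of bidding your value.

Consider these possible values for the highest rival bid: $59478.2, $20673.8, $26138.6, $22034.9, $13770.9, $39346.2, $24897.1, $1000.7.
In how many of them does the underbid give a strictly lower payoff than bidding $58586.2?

6

The deviation hurts exactly when the highest competing bid lies strictly between $10926.4 and $58586.2 — underbidding then forfeits a profitable win.
$59478.2: above both → same outcome either way.
$20673.8: inside the interval → strictly worse (loss $37912.4).
$26138.6: inside the interval → strictly worse (loss $32447.6).
$22034.9: inside the interval → strictly worse (loss $36551.3).
$13770.9: inside the interval → strictly worse (loss $44815.3).
$39346.2: inside the interval → strictly worse (loss $19240).
$24897.1: inside the interval → strictly worse (loss $33689.1).
$1000.7: below both → same outcome either way.
Count: 6.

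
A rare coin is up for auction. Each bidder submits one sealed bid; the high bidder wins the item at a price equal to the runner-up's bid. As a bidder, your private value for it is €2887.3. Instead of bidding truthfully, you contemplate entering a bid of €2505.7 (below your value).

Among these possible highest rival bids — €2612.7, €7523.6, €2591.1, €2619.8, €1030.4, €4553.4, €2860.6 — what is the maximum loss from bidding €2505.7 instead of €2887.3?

€296.2

€2612.7: truthful gives €274.6, deviation gives €0 → loss €274.6.
€7523.6: same outcome either way → loss €0.
€2591.1: truthful gives €296.2, deviation gives €0 → loss €296.2.
€2619.8: truthful gives €267.5, deviation gives €0 → loss €267.5.
€1030.4: same outcome either way → loss €0.
€4553.4: same outcome either way → loss €0.
€2860.6: truthful gives €26.7, deviation gives €0 → loss €26.7.
Maximum loss: €296.2.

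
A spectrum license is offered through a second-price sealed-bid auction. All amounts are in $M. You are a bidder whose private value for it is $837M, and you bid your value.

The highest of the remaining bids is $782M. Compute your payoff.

Your bid $837M exceeds the highest competing bid $782M, so you win.
In a second-price auction the winner pays the second-highest bid, $782M.
Payoff = value − price = $837M − $782M = $55M.

$55M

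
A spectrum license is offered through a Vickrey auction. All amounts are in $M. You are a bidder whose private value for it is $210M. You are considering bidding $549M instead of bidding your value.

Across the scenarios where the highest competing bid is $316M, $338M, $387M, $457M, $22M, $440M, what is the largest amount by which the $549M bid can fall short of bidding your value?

$247M

$316M: truthful gives $0M, deviation gives −$106M → loss $106M.
$338M: truthful gives $0M, deviation gives −$128M → loss $128M.
$387M: truthful gives $0M, deviation gives −$177M → loss $177M.
$457M: truthful gives $0M, deviation gives −$247M → loss $247M.
$22M: same outcome either way → loss $0M.
$440M: truthful gives $0M, deviation gives −$230M → loss $230M.
Maximum loss: $247M.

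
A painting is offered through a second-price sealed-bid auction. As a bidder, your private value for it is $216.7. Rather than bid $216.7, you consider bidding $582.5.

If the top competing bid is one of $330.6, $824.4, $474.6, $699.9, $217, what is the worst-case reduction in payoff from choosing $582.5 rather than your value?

$330.6: truthful gives $0, deviation gives −$113.9 → loss $113.9.
$824.4: same outcome either way → loss $0.
$474.6: truthful gives $0, deviation gives −$257.9 → loss $257.9.
$699.9: same outcome either way → loss $0.
$217: truthful gives $0, deviation gives −$0.3 → loss $0.3.
Maximum loss: $257.9.

$257.9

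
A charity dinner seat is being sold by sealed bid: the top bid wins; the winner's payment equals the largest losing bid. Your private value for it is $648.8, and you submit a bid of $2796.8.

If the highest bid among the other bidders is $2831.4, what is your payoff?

$0

Your bid $2796.8 is below the highest competing bid $2831.4, so you lose.
A losing bidder pays nothing and receives nothing: payoff = $0.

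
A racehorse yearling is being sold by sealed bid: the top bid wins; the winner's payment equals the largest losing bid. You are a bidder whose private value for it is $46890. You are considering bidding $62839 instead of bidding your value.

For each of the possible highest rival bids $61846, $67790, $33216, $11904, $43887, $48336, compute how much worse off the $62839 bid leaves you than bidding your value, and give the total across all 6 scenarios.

The deviation costs you only when the competing bid falls strictly between $46890 and $62839; elsewhere both bids give the same outcome.
$61846: truthful payoff $0, deviation payoff −$14956 → loss $14956.
$67790: outcomes coincide → loss $0.
$33216: outcomes coincide → loss $0.
$11904: outcomes coincide → loss $0.
$43887: outcomes coincide → loss $0.
$48336: truthful payoff $0, deviation payoff −$1446 → loss $1446.
Total loss = $14956 + $1446 = $16402.

$16402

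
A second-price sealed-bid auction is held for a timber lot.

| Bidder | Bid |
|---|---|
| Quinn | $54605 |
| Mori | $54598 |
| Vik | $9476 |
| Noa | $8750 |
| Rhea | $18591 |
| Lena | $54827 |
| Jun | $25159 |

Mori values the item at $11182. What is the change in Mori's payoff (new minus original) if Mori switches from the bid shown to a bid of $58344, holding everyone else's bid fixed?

−$43645

The highest bid among the other bidders is $54827; Mori's bid doesn't change that.
Original bid $54598: Mori is not highest (top rival bid is $54827); payoff $0.
Alternative bid $58344: Mori is highest, pays the top rival bid $54827; payoff $11182 − $54827 = −$43645.
Change in payoff = −$43645 − ($0) = −$43645.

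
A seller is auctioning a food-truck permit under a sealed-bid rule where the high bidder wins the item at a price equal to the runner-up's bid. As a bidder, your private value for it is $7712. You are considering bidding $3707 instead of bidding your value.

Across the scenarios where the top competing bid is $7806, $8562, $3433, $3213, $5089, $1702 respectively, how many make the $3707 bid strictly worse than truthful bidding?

1

The deviation hurts exactly when the highest competing bid lies strictly between $3707 and $7712 — underbidding then forfeits a profitable win.
$7806: above both → same outcome either way.
$8562: above both → same outcome either way.
$3433: below both → same outcome either way.
$3213: below both → same outcome either way.
$5089: inside the interval → strictly worse (loss $2623).
$1702: below both → same outcome either way.
Count: 1.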